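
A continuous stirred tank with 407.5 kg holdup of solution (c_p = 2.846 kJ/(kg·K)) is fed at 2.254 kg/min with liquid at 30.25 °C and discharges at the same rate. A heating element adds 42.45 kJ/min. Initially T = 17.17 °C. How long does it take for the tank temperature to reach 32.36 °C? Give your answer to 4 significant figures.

266.6 min

M c_p dT/dt = ṁ c_p (T_in − T) + Q̇.
τ = M/ṁ = 180.790 min; T_ss = T_in + Q̇/(ṁ c_p) = 36.8674 °C.
T(t) = T_ss + (T₀ − T_ss) e^(−t/τ). Set T = 32.36:
e^(−t/τ) = (32.36 − 36.8674)/(17.17 − 36.8674) = 0.228833
t = −180.790 · ln(0.228833) = 266.622 min.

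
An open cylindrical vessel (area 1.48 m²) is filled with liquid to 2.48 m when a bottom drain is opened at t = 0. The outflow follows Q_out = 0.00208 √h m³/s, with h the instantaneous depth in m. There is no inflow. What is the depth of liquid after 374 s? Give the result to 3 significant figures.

1.72 m

A dh/dt = −Q_out = −0.00208 √h.
This is separable: 2 d(√h)/dt = −0.00208/A, so √h = √h₀ − (0.00208/(2A)) t.
√h = √2.48 − 0.00208·374/(2·1.48) = 1.5748 − 0.26281 = 1.3120.
h = 1.3120² = 1.7213 m.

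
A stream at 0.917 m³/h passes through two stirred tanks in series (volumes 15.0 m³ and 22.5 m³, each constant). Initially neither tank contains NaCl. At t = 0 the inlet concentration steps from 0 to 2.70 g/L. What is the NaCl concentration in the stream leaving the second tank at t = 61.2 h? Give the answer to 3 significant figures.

2.16 g/L

Time constants: τᵢ = Vᵢ/Q for each well-mixed tank.
τ₁ = 15.0/0.917 = 16.358 h; τ₂ = 22.5/0.917 = 24.537 h.
Tank 1: C₁ = C_in(1 − e^(−t/τ₁)). Tank 2 (τ₁ ≠ τ₂): C₂ = C_in[1 − (τ₁ e^(−t/τ₁) − τ₂ e^(−t/τ₂))/(τ₁ − τ₂)].
At t = 61.2: e^(−t/τ₁) = 0.023722, e^(−t/τ₂) = 0.082559.
C₂ = 2.70·[1 − (16.358·0.023722 − 24.537·0.082559)/(-8.1788)] = 2.70·0.79977 = 2.1594 g/L.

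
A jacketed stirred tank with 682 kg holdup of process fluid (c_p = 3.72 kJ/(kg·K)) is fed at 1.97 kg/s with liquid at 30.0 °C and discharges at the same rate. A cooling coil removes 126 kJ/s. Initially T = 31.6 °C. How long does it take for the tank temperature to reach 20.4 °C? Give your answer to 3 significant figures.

M c_p dT/dt = ṁ c_p (T_in − T) − Q̇.
τ = M/ṁ = 346.19 s; T_ss = T_in − Q̇/(ṁ c_p) = 12.807 °C.
T(t) = T_ss + (T₀ − T_ss) e^(−t/τ). Set T = 20.4:
e^(−t/τ) = (20.4 − 12.807)/(31.6 − 12.807) = 0.40405
t = −346.19 · ln(0.40405) = 313.73 s.

314 s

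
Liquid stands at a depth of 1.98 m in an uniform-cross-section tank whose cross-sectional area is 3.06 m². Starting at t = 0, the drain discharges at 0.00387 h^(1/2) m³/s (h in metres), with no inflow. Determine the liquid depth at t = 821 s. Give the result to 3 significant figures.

Unsteady balance on liquid volume: A dh/dt = −0.00387 √h.
Separate and integrate: 2(√h − √h₀) = −(0.00387/A) t.
√h = √1.98 − 0.00387·821/(2·3.06) = 1.4071 − 0.51916 = 0.88796.
h = 0.88796² = 0.78848 m.

0.788 m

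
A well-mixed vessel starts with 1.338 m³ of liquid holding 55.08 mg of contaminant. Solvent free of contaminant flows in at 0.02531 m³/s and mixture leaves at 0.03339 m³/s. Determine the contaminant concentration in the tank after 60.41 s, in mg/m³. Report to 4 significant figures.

Total volume: dV/dt = Q_in − Q_out = -0.00808000 m³/s, so V(t) = 1.338 − 0.00808000 t and V(60.41) = 0.849887 m³.
Species balance (pure solvent in): dm/dt = −Q_out · m/V(t).
dm/m = −Q_out dt/(V₀ − 0.00808000 t); integrating gives ln(m/m₀) = −(Q_out/(Q_in−Q_out)) ln(V/V₀).
m = m₀ (V₀/V)^(Q_out/(Q_in−Q_out)) = 55.08 × (1.338/0.849887)^(-4.13243) = 8.44334 mg.
C = m/V = 8.44334/0.849887 = 9.93466 mg/m³.

9.935 mg/m³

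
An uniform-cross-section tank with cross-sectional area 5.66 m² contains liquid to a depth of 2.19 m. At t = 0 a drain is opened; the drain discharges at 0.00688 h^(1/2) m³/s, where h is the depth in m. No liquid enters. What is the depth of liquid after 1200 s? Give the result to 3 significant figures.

A dh/dt = −Q_out = −0.00688 √h.
This is separable: 2 d(√h)/dt = −0.00688/A, so √h = √h₀ − (0.00688/(2A)) t.
√h = √2.19 − 0.00688·1200/(2·5.66) = 1.4799 − 0.72933 = 0.75054.
h = 0.75054² = 0.56330 m.

0.563 m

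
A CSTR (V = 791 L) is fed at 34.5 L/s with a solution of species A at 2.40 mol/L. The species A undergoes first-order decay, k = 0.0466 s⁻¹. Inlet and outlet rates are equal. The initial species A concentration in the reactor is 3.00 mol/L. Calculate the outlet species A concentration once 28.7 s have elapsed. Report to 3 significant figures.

1.30 mol/L

Accumulation = in − out − consumed: V dC/dt = Q C_in − Q C − k V C.
dC/dt = (Q/V) C_in − (Q/V + k) C; effective rate a = Q/V + k = 0.043616 + 0.0466 = 0.090216 s⁻¹.
C_ss = Q C_in/(Q + kV) = 1.1603 mol/L; C(t) = C_ss + (C₀ − C_ss) e^(−a t).
C(28.7) = 1.1603 + (1.8397)·e^(−0.090216·28.7) = 1.1603 + (1.8397)·0.075081 = 1.2984 mol/L.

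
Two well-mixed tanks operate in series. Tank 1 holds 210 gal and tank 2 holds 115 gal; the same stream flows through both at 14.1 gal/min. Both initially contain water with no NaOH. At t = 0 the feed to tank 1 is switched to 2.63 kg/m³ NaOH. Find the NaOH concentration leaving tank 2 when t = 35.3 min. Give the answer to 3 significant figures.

2.13 kg/m³

Time constants: τᵢ = Vᵢ/Q for each well-mixed tank.
τ₁ = 210/14.1 = 14.894 min; τ₂ = 115/14.1 = 8.1560 min.
Solving the cascade with C₁(0)=C₂(0)=0 gives C₂(t) = C_in[1 − (τ₁ e^(−t/τ₁) − τ₂ e^(−t/τ₂))/(τ₁ − τ₂)].
At t = 35.3: e^(−t/τ₁) = 0.093467, e^(−t/τ₂) = 0.013193.
C₂ = 2.63·[1 − (14.894·0.093467 − 8.1560·0.013193)/(6.7376)] = 2.63·0.80936 = 2.1286 kg/m³.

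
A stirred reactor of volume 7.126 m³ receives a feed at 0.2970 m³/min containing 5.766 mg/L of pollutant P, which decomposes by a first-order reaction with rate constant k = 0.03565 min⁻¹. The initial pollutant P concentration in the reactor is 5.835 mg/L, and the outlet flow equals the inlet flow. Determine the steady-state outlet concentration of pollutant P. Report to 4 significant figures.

V dC/dt = Q(C_in − C) − k V C.
At steady state: 0 = Q C_in − (Q + kV) C_ss, so C_ss = Q C_in/(Q + kV).
C_ss = 0.2970·5.766/(0.2970 + 0.03565·7.126) = 1.71250/0.551042 = 3.10775 mg/L.

3.108 mg/L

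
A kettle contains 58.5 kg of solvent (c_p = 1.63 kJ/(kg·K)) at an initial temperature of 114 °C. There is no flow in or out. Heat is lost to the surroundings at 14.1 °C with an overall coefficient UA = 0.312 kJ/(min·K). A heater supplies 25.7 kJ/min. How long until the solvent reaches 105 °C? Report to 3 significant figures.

Unsteady energy balance on the tank contents: M c_p dT/dt = −UA(T − T_amb) + Q̇.
τ = M c_p/UA = 305.62 min; T_ss = T_amb + Q̇/UA = 14.1 + 25.7/0.312 = 96.472 °C.
T(t) = T_ss + (T₀ − T_ss)e^(−t/τ); set T = 105:
t = −τ ln[(T − T_ss)/(T₀ − T_ss)] = −305.62 · ln(0.48654) = 220.18 min.

220 min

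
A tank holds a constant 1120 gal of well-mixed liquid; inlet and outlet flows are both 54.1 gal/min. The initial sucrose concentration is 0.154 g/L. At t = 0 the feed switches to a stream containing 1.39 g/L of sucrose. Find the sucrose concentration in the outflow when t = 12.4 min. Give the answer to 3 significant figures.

Mass balance on the solute (V constant): V dC/dt = Q(C_in − C).
Rewrite as dC/dt + C/τ = C_in/τ, τ = V/Q = 20.702 min.
This is linear first-order; C(t) = C_in + (C₀ − C_in) e^(−t/τ).
C(12.4) = 1.39 + (0.154 − 1.39)·e^(−12.4/20.702) = 1.39 + (-1.2360)·0.54938 = 0.71097 g/L.

0.711 g/L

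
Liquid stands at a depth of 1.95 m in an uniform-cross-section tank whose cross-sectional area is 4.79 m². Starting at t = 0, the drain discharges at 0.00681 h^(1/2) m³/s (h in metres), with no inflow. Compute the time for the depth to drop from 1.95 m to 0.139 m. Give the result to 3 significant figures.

1440 s

Accumulation of liquid (constant cross-section A): A dh/dt = −0.00681 √h.
This is separable: 2 d(√h)/dt = −0.00681/A, so √h = √h₀ − (0.00681/(2A)) t.
t = 2A(√h₀ − √h)/0.00681 = 2·4.79·(√1.95 − √0.139)/0.00681
  = 9.5800 × (1.3964 − 0.37283) / 0.00681 = 1439.9 s.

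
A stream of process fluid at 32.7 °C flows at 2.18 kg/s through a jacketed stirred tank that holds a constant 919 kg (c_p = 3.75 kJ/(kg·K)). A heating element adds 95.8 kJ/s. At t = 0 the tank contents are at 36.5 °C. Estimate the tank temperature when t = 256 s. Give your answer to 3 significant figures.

40.1 °C

M c_p dT/dt = ṁ c_p (T_in − T) + Q̇.
Rearrange: dT/dt = (T_ss − T)/τ with τ = M/ṁ = 421.56 s and T_ss = T_in + Q̇/(ṁ c_p) = 44.419 °C.
Integrating: T(t) = T_ss + (T₀ − T_ss) e^(−t/τ).
T(256) = 44.419 + (-7.9187)·e^(−256/421.56) = 44.419 + (-7.9187)·0.54484 = 40.104 °C.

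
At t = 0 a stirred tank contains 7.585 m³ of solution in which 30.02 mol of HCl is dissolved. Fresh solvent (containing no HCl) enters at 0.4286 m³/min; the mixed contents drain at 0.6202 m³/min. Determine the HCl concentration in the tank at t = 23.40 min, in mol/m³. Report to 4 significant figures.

Let m(t) be the amount of HCl. Volume: V(t) = V₀ + (Q_in − Q_out) t = 7.585 − 0.191600 t; V(23.40) = 3.10156 m³.
Solute balance: dm/dt = 0 − Q_out C = −Q_out m/V(t).
Separate: dm/m = −Q_out dt/V(t) ⇒ ln(m/m₀) = −(Q_out/(Q_in−Q_out)) ln(V/V₀).
m = m₀ (V₀/V)^(Q_out/(Q_in−Q_out)) = 30.02 × (7.585/3.10156)^(-3.23695) = 1.66057 mol.
C = m/V = 1.66057/3.10156 = 0.535400 mol/m³.

0.5354 mol/m³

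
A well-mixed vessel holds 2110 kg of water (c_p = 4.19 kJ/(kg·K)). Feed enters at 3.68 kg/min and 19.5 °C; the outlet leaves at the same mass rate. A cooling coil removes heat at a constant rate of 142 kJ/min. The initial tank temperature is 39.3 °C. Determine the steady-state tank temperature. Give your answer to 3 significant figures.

10.3 °C

Energy balance: M c_p dT/dt = ṁ c_p (T_in − T) − 142.
At steady state dT/dt = 0 ⇒ T_ss = T_in − Q̇/(ṁ c_p) = 19.5 − 142/(3.68·4.19) = 10.291 °C.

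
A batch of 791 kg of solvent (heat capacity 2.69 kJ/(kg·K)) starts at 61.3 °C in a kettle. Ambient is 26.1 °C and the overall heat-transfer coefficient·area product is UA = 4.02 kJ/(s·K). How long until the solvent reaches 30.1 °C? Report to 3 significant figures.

Lumped-capacitance energy balance: M c_p dT/dt = UA(T_amb − T).
τ = M c_p/UA = 529.30 s; T_ss = T_amb = 26.100 °C.
T(t) = T_ss + (T₀ − T_ss)e^(−t/τ); set T = 30.1:
t = −τ ln[(T − T_ss)/(T₀ − T_ss)] = −529.30 · ln(0.11364) = 1151.1 s.

1150 s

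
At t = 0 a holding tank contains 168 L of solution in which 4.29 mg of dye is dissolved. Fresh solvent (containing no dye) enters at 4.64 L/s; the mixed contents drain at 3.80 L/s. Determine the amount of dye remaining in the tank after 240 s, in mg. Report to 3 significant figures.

0.121 mg

Total volume: dV/dt = Q_in − Q_out = 0.84000 L/s, so V(t) = 168 + 0.84000 t and V(240) = 369.60 L.
Species balance (pure solvent in): dm/dt = −Q_out · m/V(t).
dm/m = −Q_out dt/(V₀ + 0.84000 t); integrating gives ln(m/m₀) = −(Q_out/(Q_in−Q_out)) ln(V/V₀).
m = m₀ (V₀/V)^(Q_out/(Q_in−Q_out)) = 4.29 × (168/369.60)^(4.5238) = 0.12117 mg.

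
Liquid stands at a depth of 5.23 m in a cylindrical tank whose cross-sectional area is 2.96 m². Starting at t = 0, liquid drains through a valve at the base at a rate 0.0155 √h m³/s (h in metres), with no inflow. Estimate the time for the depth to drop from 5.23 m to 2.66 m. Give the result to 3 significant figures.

A dh/dt = −Q_out = −0.0155 √h.
Separate and integrate: 2(√h − √h₀) = −(0.0155/A) t.
t = 2A(√h₀ − √h)/0.0155 = 2·2.96·(√5.23 − √2.66)/0.0155
  = 5.9200 × (2.2869 − 1.6310) / 0.0155 = 250.54 s.

251 s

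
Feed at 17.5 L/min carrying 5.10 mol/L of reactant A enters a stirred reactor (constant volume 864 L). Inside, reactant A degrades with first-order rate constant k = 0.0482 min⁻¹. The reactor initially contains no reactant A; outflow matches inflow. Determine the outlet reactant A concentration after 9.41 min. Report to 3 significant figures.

0.717 mol/L

Species balance: V dC/dt = Q C_in − Q C − k V C.
dC/dt = (Q/V) C_in − (Q/V + k) C; effective rate a = Q/V + k = 0.020255 + 0.0482 = 0.068455 min⁻¹.
C_ss = Q C_in/(Q + kV) = 1.5090 mol/L; C(t) = C_ss + (C₀ − C_ss) e^(−a t).
C(9.41) = 1.5090 + (-1.5090)·e^(−0.068455·9.41) = 1.5090 + (-1.5090)·0.52510 = 0.71662 mol/L.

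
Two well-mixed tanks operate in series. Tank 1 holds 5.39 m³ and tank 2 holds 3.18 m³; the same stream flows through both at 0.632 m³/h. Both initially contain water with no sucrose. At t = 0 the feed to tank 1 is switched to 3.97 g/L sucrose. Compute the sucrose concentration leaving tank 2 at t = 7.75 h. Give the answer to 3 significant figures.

1.29 g/L

Species balance on tank i: dCᵢ/dt = (Cᵢ₋₁ − Cᵢ)/τᵢ with τᵢ = Vᵢ/Q.
τ₁ = 5.39/0.632 = 8.5285 h; τ₂ = 3.18/0.632 = 5.0316 h.
Tank 1: C₁ = C_in(1 − e^(−t/τ₁)). Tank 2 (τ₁ ≠ τ₂): C₂ = C_in[1 − (τ₁ e^(−t/τ₁) − τ₂ e^(−t/τ₂))/(τ₁ − τ₂)].
At t = 7.75: e^(−t/τ₁) = 0.40304, e^(−t/τ₂) = 0.21433.
C₂ = 3.97·[1 − (8.5285·0.40304 − 5.0316·0.21433)/(3.4968)] = 3.97·0.32542 = 1.2919 g/L.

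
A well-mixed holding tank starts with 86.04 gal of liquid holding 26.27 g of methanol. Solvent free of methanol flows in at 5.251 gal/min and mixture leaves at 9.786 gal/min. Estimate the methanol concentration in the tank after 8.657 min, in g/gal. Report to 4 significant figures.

Total volume: dV/dt = Q_in − Q_out = -4.53500 gal/min, so V(t) = 86.04 − 4.53500 t and V(8.657) = 46.7805 gal.
Species balance (pure solvent in): dm/dt = −Q_out · m/V(t).
Separate: dm/m = −Q_out dt/V(t) ⇒ ln(m/m₀) = −(Q_out/(Q_in−Q_out)) ln(V/V₀).
m = m₀ (V₀/V)^(Q_out/(Q_in−Q_out)) = 26.27 × (86.04/46.7805)^(-2.15788) = 7.05355 g.
C = m/V = 7.05355/46.7805 = 0.150780 g/gal.

0.1508 g/gal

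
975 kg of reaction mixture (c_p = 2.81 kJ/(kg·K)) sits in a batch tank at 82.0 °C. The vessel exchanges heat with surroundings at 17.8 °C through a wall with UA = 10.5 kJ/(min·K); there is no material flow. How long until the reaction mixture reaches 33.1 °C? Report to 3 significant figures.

M c_p dT/dt = −UA(T − T_amb).
τ = M c_p/UA = 260.93 min; T_ss = T_amb = 17.800 °C.
T(t) = T_ss + (T₀ − T_ss)e^(−t/τ); set T = 33.1:
t = −τ ln[(T − T_ss)/(T₀ − T_ss)] = −260.93 · ln(0.23832) = 374.21 min.

374 min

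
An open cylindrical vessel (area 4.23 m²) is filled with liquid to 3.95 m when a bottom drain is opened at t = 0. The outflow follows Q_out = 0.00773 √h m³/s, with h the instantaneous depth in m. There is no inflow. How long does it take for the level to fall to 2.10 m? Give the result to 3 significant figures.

With no inflow, A dh/dt = −0.00773 √h.
∫ h^(−1/2) dh = −(0.00773/A) ∫ dt, giving 2√h = 2√h₀ − (0.00773/A) t.
t = 2A(√h₀ − √h)/0.00773 = 2·4.23·(√3.95 − √2.10)/0.00773
  = 8.4600 × (1.9875 − 1.4491) / 0.00773 = 589.16 s.

589 s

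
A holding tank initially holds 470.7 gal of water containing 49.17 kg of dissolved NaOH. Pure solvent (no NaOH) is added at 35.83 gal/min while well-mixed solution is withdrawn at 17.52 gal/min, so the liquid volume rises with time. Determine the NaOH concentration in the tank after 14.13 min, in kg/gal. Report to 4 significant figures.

0.04433 kg/gal

Total volume: dV/dt = Q_in − Q_out = 18.3100 gal/min, so V(t) = 470.7 + 18.3100 t and V(14.13) = 729.420 gal.
Solute balance: dm/dt = 0 − Q_out C = −Q_out m/V(t).
Separate: dm/m = −Q_out dt/V(t) ⇒ ln(m/m₀) = −(Q_out/(Q_in−Q_out)) ln(V/V₀).
m = m₀ (V₀/V)^(Q_out/(Q_in−Q_out)) = 49.17 × (470.7/729.420)^(0.956854) = 32.3351 kg.
C = m/V = 32.3351/729.420 = 0.0443299 kg/gal.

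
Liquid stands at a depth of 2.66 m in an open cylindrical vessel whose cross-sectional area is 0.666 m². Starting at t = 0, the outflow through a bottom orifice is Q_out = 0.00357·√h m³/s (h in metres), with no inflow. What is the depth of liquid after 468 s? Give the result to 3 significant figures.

A dh/dt = −Q_out = −0.00357 √h.
∫ h^(−1/2) dh = −(0.00357/A) ∫ dt, giving 2√h = 2√h₀ − (0.00357/A) t.
√h = √2.66 − 0.00357·468/(2·0.666) = 1.6310 − 1.2543 = 0.37663.
h = 0.37663² = 0.14185 m.

0.142 m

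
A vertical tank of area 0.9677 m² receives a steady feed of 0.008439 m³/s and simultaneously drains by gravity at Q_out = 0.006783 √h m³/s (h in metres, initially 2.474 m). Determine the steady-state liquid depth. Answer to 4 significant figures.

Level balance: A dh/dt = 0.008439 − 0.006783 √h. Setting dh/dt = 0:
Q_in = 0.006783 √h_ss ⇒ √h_ss = 0.008439/0.006783 = 1.24414.
h_ss = 1.24414² = 1.54788 m. (Since h₀ = 2.474 m > h_ss, the level will fall toward this value.)

1.548 m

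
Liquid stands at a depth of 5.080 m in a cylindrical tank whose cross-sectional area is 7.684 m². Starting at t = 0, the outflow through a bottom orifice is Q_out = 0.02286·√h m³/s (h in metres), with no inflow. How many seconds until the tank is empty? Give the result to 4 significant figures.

1515 s

A dh/dt = −Q_out = −0.02286 √h.
Separate and integrate: 2(√h − √h₀) = −(0.02286/A) t.
Tank is empty when √h = 0: t_empty = 2A√h₀/0.02286.
t_empty = 2·7.684·√5.080/0.02286 = 15.3680·2.25389/0.02286 = 1515.21 s.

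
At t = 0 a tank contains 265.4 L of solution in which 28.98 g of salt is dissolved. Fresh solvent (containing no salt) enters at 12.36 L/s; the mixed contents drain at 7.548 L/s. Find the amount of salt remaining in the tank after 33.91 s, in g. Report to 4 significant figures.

13.67 g

Let m(t) be the amount of salt. Volume: V(t) = V₀ + (Q_in − Q_out) t = 265.4 + 4.81200 t; V(33.91) = 428.575 L.
Solute balance: dm/dt = 0 − Q_out C = −Q_out m/V(t).
dm/m = −Q_out dt/(V₀ + 4.81200 t); integrating gives ln(m/m₀) = −(Q_out/(Q_in−Q_out)) ln(V/V₀).
m = m₀ (V₀/V)^(Q_out/(Q_in−Q_out)) = 28.98 × (265.4/428.575)^(1.56858) = 13.6659 g.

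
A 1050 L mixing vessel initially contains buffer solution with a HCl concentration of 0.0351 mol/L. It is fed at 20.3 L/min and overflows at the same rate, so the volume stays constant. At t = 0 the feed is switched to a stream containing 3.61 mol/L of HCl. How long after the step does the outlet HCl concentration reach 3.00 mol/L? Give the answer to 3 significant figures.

Transient balance on the dissolved component: V dC/dt = Q(C_in − C), so τ = V/Q = 51.724 min.
C(t) = C_in + (C₀ − C_in) e^(−t/τ). Set C = 3.00 and solve for t:
e^(−t/τ) = (C − C_in)/(C₀ − C_in) = (3.00 − 3.61)/(0.0351 − 3.61) = 0.17063
t = −τ ln(…) = 51.724 × 1.7682 = 91.460 min.

91.5 min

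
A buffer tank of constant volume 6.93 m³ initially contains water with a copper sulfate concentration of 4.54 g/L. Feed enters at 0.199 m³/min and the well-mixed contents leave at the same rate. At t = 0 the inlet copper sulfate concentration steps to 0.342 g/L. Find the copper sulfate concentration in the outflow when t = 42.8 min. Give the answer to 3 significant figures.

Mass balance on the solute (V constant): V dC/dt = Q(C_in − C).
Rewrite as dC/dt + C/τ = C_in/τ, τ = V/Q = 34.824 min.
Integrating: C(t) = C_in + (C₀ − C_in) e^(−t/τ).
C(42.8) = 0.342 + (4.54 − 0.342)·e^(−42.8/34.824) = 0.342 + (4.1980)·0.29258 = 1.5702 g/L.

1.57 g/L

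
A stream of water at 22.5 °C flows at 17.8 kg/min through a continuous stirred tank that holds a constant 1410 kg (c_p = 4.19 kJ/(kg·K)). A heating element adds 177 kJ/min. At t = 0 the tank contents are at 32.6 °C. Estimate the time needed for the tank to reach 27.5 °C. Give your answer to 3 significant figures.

First-law balance (no shaft work): M c_p dT/dt = ṁ c_p (T_in − T) + 177.
τ = M/ṁ = 79.213 min; T_ss = T_in + Q̇/(ṁ c_p) = 24.873 °C.
T(t) = T_ss + (T₀ − T_ss) e^(−t/τ). Set T = 27.5:
e^(−t/τ) = (27.5 − 24.873)/(32.6 − 24.873) = 0.33996
t = −79.213 · ln(0.33996) = 85.466 min.

85.5 min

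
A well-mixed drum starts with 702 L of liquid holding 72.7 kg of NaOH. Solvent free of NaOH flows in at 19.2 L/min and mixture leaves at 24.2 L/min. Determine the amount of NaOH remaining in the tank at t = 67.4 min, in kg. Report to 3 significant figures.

Total volume: dV/dt = Q_in − Q_out = -5.0000 L/min, so V(t) = 702 − 5.0000 t and V(67.4) = 365.00 L.
Solute balance: dm/dt = 0 − Q_out C = −Q_out m/V(t).
Separate: dm/m = −Q_out dt/V(t) ⇒ ln(m/m₀) = −(Q_out/(Q_in−Q_out)) ln(V/V₀).
m = m₀ (V₀/V)^(Q_out/(Q_in−Q_out)) = 72.7 × (702/365.00)^(-4.8400) = 3.0673 kg.

3.07 kg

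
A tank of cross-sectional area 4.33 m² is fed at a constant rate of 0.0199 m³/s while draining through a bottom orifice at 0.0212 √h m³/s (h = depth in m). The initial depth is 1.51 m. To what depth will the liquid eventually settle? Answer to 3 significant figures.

0.881 m

A dh/dt = Q_in − 0.0212 √h. Steady state requires inflow = outflow:
Q_in = 0.0212 √h_ss ⇒ √h_ss = 0.0199/0.0212 = 0.93868.
h_ss = 0.93868² = 0.88112 m. (Since h₀ = 1.51 m > h_ss, the level will fall toward this value.)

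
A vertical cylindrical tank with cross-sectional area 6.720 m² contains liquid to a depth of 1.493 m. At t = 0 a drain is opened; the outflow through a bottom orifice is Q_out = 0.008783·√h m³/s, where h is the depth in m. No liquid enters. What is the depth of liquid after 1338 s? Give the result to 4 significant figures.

0.1208 m

A dh/dt = −Q_out = −0.008783 √h.
Separate and integrate: 2(√h − √h₀) = −(0.008783/A) t.
√h = √1.493 − 0.008783·1338/(2·6.720) = 1.22188 − 0.874379 = 0.347505.
h = 0.347505² = 0.120760 m.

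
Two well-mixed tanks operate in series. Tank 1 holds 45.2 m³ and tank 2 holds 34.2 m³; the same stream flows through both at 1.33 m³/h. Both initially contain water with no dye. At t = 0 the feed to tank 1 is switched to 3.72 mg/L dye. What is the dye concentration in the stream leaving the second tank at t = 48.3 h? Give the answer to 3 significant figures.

Each tank obeys Vᵢ dCᵢ/dt = Q(Cᵢ₋₁ − Cᵢ), so τᵢ = Vᵢ/Q.
τ₁ = 45.2/1.33 = 33.985 h; τ₂ = 34.2/1.33 = 25.714 h.
Tank 1: C₁ = C_in(1 − e^(−t/τ₁)). Tank 2 (τ₁ ≠ τ₂): C₂ = C_in[1 − (τ₁ e^(−t/τ₁) − τ₂ e^(−t/τ₂))/(τ₁ − τ₂)].
At t = 48.3: e^(−t/τ₁) = 0.24142, e^(−t/τ₂) = 0.15284.
C₂ = 3.72·[1 − (33.985·0.24142 − 25.714·0.15284)/(8.2707)] = 3.72·0.48319 = 1.7975 mg/L.

1.80 mg/L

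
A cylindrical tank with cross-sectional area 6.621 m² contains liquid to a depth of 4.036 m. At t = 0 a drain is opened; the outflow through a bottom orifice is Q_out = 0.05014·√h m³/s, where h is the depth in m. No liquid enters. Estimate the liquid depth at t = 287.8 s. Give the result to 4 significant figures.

0.8450 m

A dh/dt = −Q_out = −0.05014 √h.
Separate and integrate: 2(√h − √h₀) = −(0.05014/A) t.
√h = √4.036 − 0.05014·287.8/(2·6.621) = 2.00898 − 1.08974 = 0.919243.
h = 0.919243² = 0.845008 m.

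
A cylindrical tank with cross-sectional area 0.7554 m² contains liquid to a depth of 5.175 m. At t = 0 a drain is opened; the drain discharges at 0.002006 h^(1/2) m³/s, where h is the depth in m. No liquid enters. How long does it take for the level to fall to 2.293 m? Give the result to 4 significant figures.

572.8 s

A dh/dt = −Q_out = −0.002006 √h.
This is separable: 2 d(√h)/dt = −0.002006/A, so √h = √h₀ − (0.002006/(2A)) t.
t = 2A(√h₀ − √h)/0.002006 = 2·0.7554·(√5.175 − √2.293)/0.002006
  = 1.51080 × (2.27486 − 1.51427) / 0.002006 = 572.837 s.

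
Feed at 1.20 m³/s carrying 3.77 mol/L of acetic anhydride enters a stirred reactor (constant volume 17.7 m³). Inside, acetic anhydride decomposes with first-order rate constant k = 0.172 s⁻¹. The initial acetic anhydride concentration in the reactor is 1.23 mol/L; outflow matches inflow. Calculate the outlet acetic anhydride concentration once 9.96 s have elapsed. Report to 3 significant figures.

1.08 mol/L

Species balance: V dC/dt = Q C_in − Q C − k V C.
dC/dt = (Q/V) C_in − (Q/V + k) C; effective rate a = Q/V + k = 0.067797 + 0.172 = 0.23980 s⁻¹.
C_ss = Q C_in/(Q + kV) = 1.0659 mol/L; C(t) = C_ss + (C₀ − C_ss) e^(−a t).
C(9.96) = 1.0659 + (0.16412)·e^(−0.23980·9.96) = 1.0659 + (0.16412)·0.091779 = 1.0809 mol/L.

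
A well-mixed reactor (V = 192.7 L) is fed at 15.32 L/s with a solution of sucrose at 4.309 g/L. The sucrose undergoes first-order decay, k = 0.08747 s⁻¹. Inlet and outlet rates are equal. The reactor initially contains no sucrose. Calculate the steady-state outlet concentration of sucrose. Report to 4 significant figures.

2.052 g/L

Accumulation = in − out − consumed: V dC/dt = Q C_in − Q C − k V C.
At steady state: 0 = Q C_in − (Q + kV) C_ss, so C_ss = Q C_in/(Q + kV).
C_ss = 15.32·4.309/(15.32 + 0.08747·192.7) = 66.0139/32.1755 = 2.05168 g/L.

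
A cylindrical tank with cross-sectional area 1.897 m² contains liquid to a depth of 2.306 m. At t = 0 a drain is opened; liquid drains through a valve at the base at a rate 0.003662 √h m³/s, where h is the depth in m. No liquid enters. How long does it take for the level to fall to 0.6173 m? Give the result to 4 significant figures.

759.3 s

Mass balance (ρ constant): A dh/dt = −0.003662 √h.
This is separable: 2 d(√h)/dt = −0.003662/A, so √h = √h₀ − (0.003662/(2A)) t.
t = 2A(√h₀ − √h)/0.003662 = 2·1.897·(√2.306 − √0.6173)/0.003662
  = 3.79400 × (1.51855 − 0.785684) / 0.003662 = 759.284 s.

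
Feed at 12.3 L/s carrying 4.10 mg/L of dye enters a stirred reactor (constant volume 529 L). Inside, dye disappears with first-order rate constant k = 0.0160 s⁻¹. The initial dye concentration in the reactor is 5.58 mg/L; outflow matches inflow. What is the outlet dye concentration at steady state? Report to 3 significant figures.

2.43 mg/L

V dC/dt = Q(C_in − C) − k V C.
Steady state (dC/dt = 0): C_ss = Q C_in/(Q + kV) = C_in/(1 + kV/Q).
C_ss = 12.3·4.10/(12.3 + 0.0160·529) = 50.430/20.764 = 2.4287 mg/L.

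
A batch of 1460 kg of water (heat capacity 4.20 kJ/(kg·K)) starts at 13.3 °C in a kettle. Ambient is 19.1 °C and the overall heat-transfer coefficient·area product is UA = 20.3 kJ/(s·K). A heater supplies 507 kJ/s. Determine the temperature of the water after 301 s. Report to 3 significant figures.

M c_p dT/dt = −UA(T − T_amb) + Q̇.
dT/dt = (T_ss − T)/τ with T_ss = T_amb + Q̇/UA = 19.1 + 507/20.3 = 44.075 °C, τ = M c_p/UA = 1460·4.20/20.3 = 302.07 s.
T approaches T_ss exponentially: T(t) = T_ss + (T₀ − T_ss) e^(−t/τ).
T(301) = 44.075 + (-30.775)·0.36918 = 32.714 °C.

32.7 °C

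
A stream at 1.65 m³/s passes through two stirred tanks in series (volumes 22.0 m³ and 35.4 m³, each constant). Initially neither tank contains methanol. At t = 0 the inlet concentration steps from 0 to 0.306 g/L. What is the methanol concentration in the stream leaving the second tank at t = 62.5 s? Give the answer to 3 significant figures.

0.267 g/L

Species balance on tank i: dCᵢ/dt = (Cᵢ₋₁ − Cᵢ)/τᵢ with τᵢ = Vᵢ/Q.
τ₁ = 22.0/1.65 = 13.333 s; τ₂ = 35.4/1.65 = 21.455 s.
Solving the cascade with C₁(0)=C₂(0)=0 gives C₂(t) = C_in[1 − (τ₁ e^(−t/τ₁) − τ₂ e^(−t/τ₂))/(τ₁ − τ₂)].
At t = 62.5: e^(−t/τ₁) = 0.0092097, e^(−t/τ₂) = 0.054305.
C₂ = 0.306·[1 − (13.333·0.0092097 − 21.455·0.054305)/(-8.1212)] = 0.306·0.87166 = 0.26673 g/L.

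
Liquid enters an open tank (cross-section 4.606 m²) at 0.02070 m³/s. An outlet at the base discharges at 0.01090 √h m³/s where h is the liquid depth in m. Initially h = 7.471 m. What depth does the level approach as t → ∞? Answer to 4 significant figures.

3.607 m

A dh/dt = Q_in − 0.01090 √h. Steady state requires inflow = outflow:
Q_in = 0.01090 √h_ss ⇒ √h_ss = 0.02070/0.01090 = 1.89908.
h_ss = 1.89908² = 3.60651 m. (Since h₀ = 7.471 m > h_ss, the level will fall toward this value.)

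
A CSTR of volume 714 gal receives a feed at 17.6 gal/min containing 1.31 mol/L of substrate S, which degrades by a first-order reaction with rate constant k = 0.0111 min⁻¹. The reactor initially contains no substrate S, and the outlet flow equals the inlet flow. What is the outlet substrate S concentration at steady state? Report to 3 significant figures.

0.903 mol/L

Accumulation = in − out − consumed: V dC/dt = Q C_in − Q C − k V C.
Steady state (dC/dt = 0): C_ss = Q C_in/(Q + kV) = C_in/(1 + kV/Q).
C_ss = 17.6·1.31/(17.6 + 0.0111·714) = 23.056/25.525 = 0.90326 mol/L.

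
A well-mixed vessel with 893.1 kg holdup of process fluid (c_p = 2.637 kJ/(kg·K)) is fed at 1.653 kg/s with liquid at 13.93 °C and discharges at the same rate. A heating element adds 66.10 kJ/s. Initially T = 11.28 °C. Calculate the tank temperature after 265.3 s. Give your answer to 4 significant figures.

M c_p dT/dt = ṁ c_p (T_in − T) + Q̇.
Rearrange: dT/dt = (T_ss − T)/τ with τ = M/ṁ = 540.290 s and T_ss = T_in + Q̇/(ṁ c_p) = 29.0942 °C.
Integrating: T(t) = T_ss + (T₀ − T_ss) e^(−t/τ).
T(265.3) = 29.0942 + (-17.8142)·e^(−265.3/540.290) = 29.0942 + (-17.8142)·0.611994 = 18.1920 °C.

18.19 °C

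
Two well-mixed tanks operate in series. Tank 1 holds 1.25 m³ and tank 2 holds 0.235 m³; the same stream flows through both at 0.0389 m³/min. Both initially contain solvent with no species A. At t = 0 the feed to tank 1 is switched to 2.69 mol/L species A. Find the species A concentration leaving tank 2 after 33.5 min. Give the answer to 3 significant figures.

Time constants: τᵢ = Vᵢ/Q for each well-mixed tank.
τ₁ = 1.25/0.0389 = 32.134 min; τ₂ = 0.235/0.0389 = 6.0411 min.
Tank 1: C₁ = C_in(1 − e^(−t/τ₁)). Tank 2 (τ₁ ≠ τ₂): C₂ = C_in[1 − (τ₁ e^(−t/τ₁) − τ₂ e^(−t/τ₂))/(τ₁ − τ₂)].
At t = 33.5: e^(−t/τ₁) = 0.35257, e^(−t/τ₂) = 0.0039057.
C₂ = 2.69·[1 − (32.134·0.35257 − 6.0411·0.0039057)/(26.093)] = 2.69·0.56671 = 1.5245 mol/L.

1.52 mol/L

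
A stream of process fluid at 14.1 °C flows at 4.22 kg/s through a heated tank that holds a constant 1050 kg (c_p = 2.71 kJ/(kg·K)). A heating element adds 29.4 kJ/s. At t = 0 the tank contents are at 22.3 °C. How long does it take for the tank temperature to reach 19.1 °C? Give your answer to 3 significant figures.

209 s

M c_p dT/dt = ṁ c_p (T_in − T) + Q̇.
τ = M/ṁ = 248.82 s; T_ss = T_in + Q̇/(ṁ c_p) = 16.671 °C.
T(t) = T_ss + (T₀ − T_ss) e^(−t/τ). Set T = 19.1:
e^(−t/τ) = (19.1 − 16.671)/(22.3 − 16.671) = 0.43154
t = −248.82 · ln(0.43154) = 209.10 s.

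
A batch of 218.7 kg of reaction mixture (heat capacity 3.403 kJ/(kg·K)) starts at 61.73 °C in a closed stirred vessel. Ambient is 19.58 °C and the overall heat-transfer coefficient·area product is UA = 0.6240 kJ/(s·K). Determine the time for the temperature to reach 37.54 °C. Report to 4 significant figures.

1017 s

First-law balance (no shaft work): M c_p dT/dt = −UA(T − T_amb).
τ = M c_p/UA = 1192.69 s; T_ss = T_amb = 19.5800 °C.
T(t) = T_ss + (T₀ − T_ss)e^(−t/τ); set T = 37.54:
t = −τ ln[(T − T_ss)/(T₀ − T_ss)] = −1192.69 · ln(0.426097) = 1017.47 s.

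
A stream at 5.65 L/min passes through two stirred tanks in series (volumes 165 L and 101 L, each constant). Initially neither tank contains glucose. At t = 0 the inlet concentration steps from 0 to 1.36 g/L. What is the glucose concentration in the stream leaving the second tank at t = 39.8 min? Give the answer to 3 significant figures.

0.694 g/L

Species balance on tank i: dCᵢ/dt = (Cᵢ₋₁ − Cᵢ)/τᵢ with τᵢ = Vᵢ/Q.
τ₁ = 165/5.65 = 29.204 min; τ₂ = 101/5.65 = 17.876 min.
Solving the cascade with C₁(0)=C₂(0)=0 gives C₂(t) = C_in[1 − (τ₁ e^(−t/τ₁) − τ₂ e^(−t/τ₂))/(τ₁ − τ₂)].
At t = 39.8: e^(−t/τ₁) = 0.25593, e^(−t/τ₂) = 0.10791.
C₂ = 1.36·[1 − (29.204·0.25593 − 17.876·0.10791)/(11.327)] = 1.36·0.51048 = 0.69425 g/L.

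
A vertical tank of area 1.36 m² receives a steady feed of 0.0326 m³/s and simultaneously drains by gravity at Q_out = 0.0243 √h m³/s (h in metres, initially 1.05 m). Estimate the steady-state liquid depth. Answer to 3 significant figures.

A dh/dt = Q_in − 0.0243 √h. Steady state requires inflow = outflow:
Q_in = 0.0243 √h_ss ⇒ √h_ss = 0.0326/0.0243 = 1.3416.
h_ss = 1.3416² = 1.7998 m. (Since h₀ = 1.05 m < h_ss, the level will rise toward this value.)

1.80 m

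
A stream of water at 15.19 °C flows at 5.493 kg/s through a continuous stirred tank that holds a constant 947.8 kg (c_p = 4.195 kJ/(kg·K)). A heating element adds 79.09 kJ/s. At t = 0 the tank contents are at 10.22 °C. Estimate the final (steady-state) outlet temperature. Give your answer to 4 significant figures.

18.62 °C

Unsteady energy balance on the tank contents: M c_p dT/dt = ṁ c_p (T_in − T) + 79.09.
At steady state dT/dt = 0 ⇒ T_ss = T_in + Q̇/(ṁ c_p) = 15.19 + 79.09/(5.493·4.195) = 18.6223 °C.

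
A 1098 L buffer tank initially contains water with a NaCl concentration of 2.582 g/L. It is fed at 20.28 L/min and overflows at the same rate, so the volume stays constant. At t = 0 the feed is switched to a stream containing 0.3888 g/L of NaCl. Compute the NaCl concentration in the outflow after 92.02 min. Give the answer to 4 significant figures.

Unsteady species balance (constant V, well mixed): V dC/dt = Q(C_in − C).
Time constant τ = V/Q = 1098/20.28 = 54.1420 min.
Integrating: C(t) = C_in + (C₀ − C_in) e^(−t/τ).
C(92.02) = 0.3888 + (2.582 − 0.3888)·e^(−92.02/54.1420) = 0.3888 + (2.19320)·0.182756 = 0.789620 g/L.

0.7896 g/L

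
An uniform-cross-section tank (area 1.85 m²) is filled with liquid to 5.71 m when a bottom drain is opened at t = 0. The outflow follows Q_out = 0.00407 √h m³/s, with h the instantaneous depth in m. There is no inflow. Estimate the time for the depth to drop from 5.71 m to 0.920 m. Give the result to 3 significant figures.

With no inflow, A dh/dt = −0.00407 √h.
This is separable: 2 d(√h)/dt = −0.00407/A, so √h = √h₀ − (0.00407/(2A)) t.
t = 2A(√h₀ − √h)/0.00407 = 2·1.85·(√5.71 − √0.920)/0.00407
  = 3.7000 × (2.3896 − 0.95917) / 0.00407 = 1300.4 s.

1300 s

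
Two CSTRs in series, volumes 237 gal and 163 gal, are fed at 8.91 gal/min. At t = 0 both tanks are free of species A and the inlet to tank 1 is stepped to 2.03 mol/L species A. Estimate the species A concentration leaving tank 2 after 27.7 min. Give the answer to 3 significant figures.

Species balance on tank i: dCᵢ/dt = (Cᵢ₋₁ − Cᵢ)/τᵢ with τᵢ = Vᵢ/Q.
τ₁ = 237/8.91 = 26.599 min; τ₂ = 163/8.91 = 18.294 min.
Solving the cascade with C₁(0)=C₂(0)=0 gives C₂(t) = C_in[1 − (τ₁ e^(−t/τ₁) − τ₂ e^(−t/τ₂))/(τ₁ − τ₂)].
At t = 27.7: e^(−t/τ₁) = 0.35297, e^(−t/τ₂) = 0.21999.
C₂ = 2.03·[1 − (26.599·0.35297 − 18.294·0.21999)/(8.3053)] = 2.03·0.35413 = 0.71889 mol/L.

0.719 mol/L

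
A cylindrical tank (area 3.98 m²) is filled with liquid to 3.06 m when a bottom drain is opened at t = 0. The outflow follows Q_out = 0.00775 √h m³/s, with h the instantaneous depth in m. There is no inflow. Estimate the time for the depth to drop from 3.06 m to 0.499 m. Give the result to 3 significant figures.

With no inflow, A dh/dt = −0.00775 √h.
Separate and integrate: 2(√h − √h₀) = −(0.00775/A) t.
t = 2A(√h₀ − √h)/0.00775 = 2·3.98·(√3.06 − √0.499)/0.00775
  = 7.9600 × (1.7493 − 0.70640) / 0.00775 = 1071.1 s.

1070 s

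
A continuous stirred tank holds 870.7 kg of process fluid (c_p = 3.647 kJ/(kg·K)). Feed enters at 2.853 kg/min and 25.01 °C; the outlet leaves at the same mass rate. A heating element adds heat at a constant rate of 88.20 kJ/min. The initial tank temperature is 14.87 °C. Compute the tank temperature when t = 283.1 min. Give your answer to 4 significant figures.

26.12 °C

M c_p dT/dt = ṁ c_p (T_in − T) + Q̇.
τ = M/ṁ = 305.188 min; T_ss = T_in + Q̇/(ṁ c_p) = 25.01 + 88.20/(2.853·3.647) = 33.4868 °C.
Integrating: T(t) = T_ss + (T₀ − T_ss) e^(−t/τ).
T(283.1) = 33.4868 + (-18.6168)·e^(−283.1/305.188) = 33.4868 + (-18.6168)·0.395491 = 26.1240 °C.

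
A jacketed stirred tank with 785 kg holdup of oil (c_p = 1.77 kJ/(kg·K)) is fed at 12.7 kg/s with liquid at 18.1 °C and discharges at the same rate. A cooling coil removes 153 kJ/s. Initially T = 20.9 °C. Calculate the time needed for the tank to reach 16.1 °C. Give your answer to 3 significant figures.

42.8 s

M c_p dT/dt = ṁ c_p (T_in − T) − Q̇.
τ = M/ṁ = 61.811 s; T_ss = T_in − Q̇/(ṁ c_p) = 11.294 °C.
T(t) = T_ss + (T₀ − T_ss) e^(−t/τ). Set T = 16.1:
e^(−t/τ) = (16.1 − 11.294)/(20.9 − 11.294) = 0.50033
t = −61.811 · ln(0.50033) = 42.803 s.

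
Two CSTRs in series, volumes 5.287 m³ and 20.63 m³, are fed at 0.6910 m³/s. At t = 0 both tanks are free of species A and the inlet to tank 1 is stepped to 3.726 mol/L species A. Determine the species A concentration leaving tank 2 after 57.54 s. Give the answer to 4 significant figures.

2.998 mol/L

Time constants: τᵢ = Vᵢ/Q for each well-mixed tank.
τ₁ = 5.287/0.6910 = 7.65123 s; τ₂ = 20.63/0.6910 = 29.8553 s.
Tank 1: C₁ = C_in(1 − e^(−t/τ₁)). Tank 2 (τ₁ ≠ τ₂): C₂ = C_in[1 − (τ₁ e^(−t/τ₁) − τ₂ e^(−t/τ₂))/(τ₁ − τ₂)].
At t = 57.54: e^(−t/τ₁) = 0.000541938, e^(−t/τ₂) = 0.145541.
C₂ = 3.726·[1 − (7.65123·0.000541938 − 29.8553·0.145541)/(-22.2041)] = 3.726·0.804494 = 2.99755 mol/L.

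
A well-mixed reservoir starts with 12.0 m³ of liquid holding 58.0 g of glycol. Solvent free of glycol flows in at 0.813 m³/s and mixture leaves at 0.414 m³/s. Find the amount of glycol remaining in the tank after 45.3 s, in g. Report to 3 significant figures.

Total volume: dV/dt = Q_in − Q_out = 0.39900 m³/s, so V(t) = 12.0 + 0.39900 t and V(45.3) = 30.075 m³.
Solute balance: dm/dt = 0 − Q_out C = −Q_out m/V(t).
Separate: dm/m = −Q_out dt/V(t) ⇒ ln(m/m₀) = −(Q_out/(Q_in−Q_out)) ln(V/V₀).
m = m₀ (V₀/V)^(Q_out/(Q_in−Q_out)) = 58.0 × (12.0/30.075)^(1.0376) = 22.357 g.

22.4 g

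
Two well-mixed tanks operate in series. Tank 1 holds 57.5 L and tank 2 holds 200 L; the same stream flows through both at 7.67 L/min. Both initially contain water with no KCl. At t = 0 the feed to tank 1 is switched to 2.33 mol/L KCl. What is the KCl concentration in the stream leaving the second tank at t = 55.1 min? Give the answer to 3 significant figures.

1.94 mol/L

Each tank obeys Vᵢ dCᵢ/dt = Q(Cᵢ₋₁ − Cᵢ), so τᵢ = Vᵢ/Q.
τ₁ = 57.5/7.67 = 7.4967 min; τ₂ = 200/7.67 = 26.076 min.
Solving the cascade with C₁(0)=C₂(0)=0 gives C₂(t) = C_in[1 − (τ₁ e^(−t/τ₁) − τ₂ e^(−t/τ₂))/(τ₁ − τ₂)].
At t = 55.1: e^(−t/τ₁) = 0.00064268, e^(−t/τ₂) = 0.12086.
C₂ = 2.33·[1 − (7.4967·0.00064268 − 26.076·0.12086)/(-18.579)] = 2.33·0.83062 = 1.9354 mol/L.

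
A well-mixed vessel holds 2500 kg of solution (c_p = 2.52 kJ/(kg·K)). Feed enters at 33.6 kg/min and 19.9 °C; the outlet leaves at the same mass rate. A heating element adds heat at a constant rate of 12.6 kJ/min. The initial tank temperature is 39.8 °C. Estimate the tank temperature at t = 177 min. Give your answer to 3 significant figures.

First-law balance (no shaft work): M c_p dT/dt = ṁ c_p (T_in − T) + 12.6.
τ = M/ṁ = 74.405 min; T_ss = T_in + Q̇/(ṁ c_p) = 19.9 + 12.6/(33.6·2.52) = 20.049 °C.
Integrating: T(t) = T_ss + (T₀ − T_ss) e^(−t/τ).
T(177) = 20.049 + (19.751)·e^(−177/74.405) = 20.049 + (19.751)·0.092654 = 21.879 °C.

21.9 °C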